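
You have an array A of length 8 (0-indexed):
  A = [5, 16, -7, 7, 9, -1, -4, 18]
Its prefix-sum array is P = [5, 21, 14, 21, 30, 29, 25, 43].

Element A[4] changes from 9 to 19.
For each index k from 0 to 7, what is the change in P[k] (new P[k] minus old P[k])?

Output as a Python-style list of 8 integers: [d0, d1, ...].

Element change: A[4] 9 -> 19, delta = 10
For k < 4: P[k] unchanged, delta_P[k] = 0
For k >= 4: P[k] shifts by exactly 10
Delta array: [0, 0, 0, 0, 10, 10, 10, 10]

Answer: [0, 0, 0, 0, 10, 10, 10, 10]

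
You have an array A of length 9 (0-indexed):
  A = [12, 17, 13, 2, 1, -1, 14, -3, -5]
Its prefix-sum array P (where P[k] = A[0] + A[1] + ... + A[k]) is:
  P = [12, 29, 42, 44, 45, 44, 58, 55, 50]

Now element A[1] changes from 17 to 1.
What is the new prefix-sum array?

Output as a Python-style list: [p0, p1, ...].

Change: A[1] 17 -> 1, delta = -16
P[k] for k < 1: unchanged (A[1] not included)
P[k] for k >= 1: shift by delta = -16
  P[0] = 12 + 0 = 12
  P[1] = 29 + -16 = 13
  P[2] = 42 + -16 = 26
  P[3] = 44 + -16 = 28
  P[4] = 45 + -16 = 29
  P[5] = 44 + -16 = 28
  P[6] = 58 + -16 = 42
  P[7] = 55 + -16 = 39
  P[8] = 50 + -16 = 34

Answer: [12, 13, 26, 28, 29, 28, 42, 39, 34]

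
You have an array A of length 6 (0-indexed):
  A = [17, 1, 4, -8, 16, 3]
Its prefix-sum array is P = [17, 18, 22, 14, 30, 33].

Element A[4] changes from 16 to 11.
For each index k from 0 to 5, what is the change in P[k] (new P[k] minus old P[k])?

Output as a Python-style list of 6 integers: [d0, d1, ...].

Answer: [0, 0, 0, 0, -5, -5]

Derivation:
Element change: A[4] 16 -> 11, delta = -5
For k < 4: P[k] unchanged, delta_P[k] = 0
For k >= 4: P[k] shifts by exactly -5
Delta array: [0, 0, 0, 0, -5, -5]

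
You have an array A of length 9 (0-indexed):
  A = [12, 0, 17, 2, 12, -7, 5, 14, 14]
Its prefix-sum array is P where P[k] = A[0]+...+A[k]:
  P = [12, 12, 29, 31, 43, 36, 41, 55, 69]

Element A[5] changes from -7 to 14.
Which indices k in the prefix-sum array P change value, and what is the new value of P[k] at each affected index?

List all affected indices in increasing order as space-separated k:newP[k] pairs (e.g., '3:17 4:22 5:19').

P[k] = A[0] + ... + A[k]
P[k] includes A[5] iff k >= 5
Affected indices: 5, 6, ..., 8; delta = 21
  P[5]: 36 + 21 = 57
  P[6]: 41 + 21 = 62
  P[7]: 55 + 21 = 76
  P[8]: 69 + 21 = 90

Answer: 5:57 6:62 7:76 8:90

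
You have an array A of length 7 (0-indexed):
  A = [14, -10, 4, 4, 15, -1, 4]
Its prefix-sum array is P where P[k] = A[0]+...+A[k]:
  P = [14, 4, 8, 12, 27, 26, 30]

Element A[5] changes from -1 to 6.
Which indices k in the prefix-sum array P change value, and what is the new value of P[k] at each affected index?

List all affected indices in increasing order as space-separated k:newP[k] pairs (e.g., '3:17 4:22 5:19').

Answer: 5:33 6:37

Derivation:
P[k] = A[0] + ... + A[k]
P[k] includes A[5] iff k >= 5
Affected indices: 5, 6, ..., 6; delta = 7
  P[5]: 26 + 7 = 33
  P[6]: 30 + 7 = 37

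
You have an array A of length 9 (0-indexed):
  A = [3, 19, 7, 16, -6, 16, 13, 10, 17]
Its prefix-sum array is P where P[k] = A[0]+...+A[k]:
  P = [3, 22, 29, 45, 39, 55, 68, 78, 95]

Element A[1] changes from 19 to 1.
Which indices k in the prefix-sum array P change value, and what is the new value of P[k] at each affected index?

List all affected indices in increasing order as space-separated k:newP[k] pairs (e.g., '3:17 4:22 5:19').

P[k] = A[0] + ... + A[k]
P[k] includes A[1] iff k >= 1
Affected indices: 1, 2, ..., 8; delta = -18
  P[1]: 22 + -18 = 4
  P[2]: 29 + -18 = 11
  P[3]: 45 + -18 = 27
  P[4]: 39 + -18 = 21
  P[5]: 55 + -18 = 37
  P[6]: 68 + -18 = 50
  P[7]: 78 + -18 = 60
  P[8]: 95 + -18 = 77

Answer: 1:4 2:11 3:27 4:21 5:37 6:50 7:60 8:77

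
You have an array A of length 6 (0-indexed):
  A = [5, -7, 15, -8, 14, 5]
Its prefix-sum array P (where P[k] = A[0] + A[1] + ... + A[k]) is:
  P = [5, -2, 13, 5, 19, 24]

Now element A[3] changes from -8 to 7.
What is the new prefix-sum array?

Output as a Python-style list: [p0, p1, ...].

Change: A[3] -8 -> 7, delta = 15
P[k] for k < 3: unchanged (A[3] not included)
P[k] for k >= 3: shift by delta = 15
  P[0] = 5 + 0 = 5
  P[1] = -2 + 0 = -2
  P[2] = 13 + 0 = 13
  P[3] = 5 + 15 = 20
  P[4] = 19 + 15 = 34
  P[5] = 24 + 15 = 39

Answer: [5, -2, 13, 20, 34, 39]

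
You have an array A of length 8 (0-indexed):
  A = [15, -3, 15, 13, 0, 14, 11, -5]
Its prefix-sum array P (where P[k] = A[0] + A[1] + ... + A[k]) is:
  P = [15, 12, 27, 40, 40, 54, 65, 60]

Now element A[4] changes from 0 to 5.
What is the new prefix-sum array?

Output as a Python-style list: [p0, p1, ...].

Answer: [15, 12, 27, 40, 45, 59, 70, 65]

Derivation:
Change: A[4] 0 -> 5, delta = 5
P[k] for k < 4: unchanged (A[4] not included)
P[k] for k >= 4: shift by delta = 5
  P[0] = 15 + 0 = 15
  P[1] = 12 + 0 = 12
  P[2] = 27 + 0 = 27
  P[3] = 40 + 0 = 40
  P[4] = 40 + 5 = 45
  P[5] = 54 + 5 = 59
  P[6] = 65 + 5 = 70
  P[7] = 60 + 5 = 65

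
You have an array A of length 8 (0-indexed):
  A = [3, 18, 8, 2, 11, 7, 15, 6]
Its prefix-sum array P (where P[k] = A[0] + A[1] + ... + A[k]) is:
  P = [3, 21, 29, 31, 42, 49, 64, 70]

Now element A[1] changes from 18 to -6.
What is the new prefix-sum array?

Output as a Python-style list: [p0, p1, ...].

Answer: [3, -3, 5, 7, 18, 25, 40, 46]

Derivation:
Change: A[1] 18 -> -6, delta = -24
P[k] for k < 1: unchanged (A[1] not included)
P[k] for k >= 1: shift by delta = -24
  P[0] = 3 + 0 = 3
  P[1] = 21 + -24 = -3
  P[2] = 29 + -24 = 5
  P[3] = 31 + -24 = 7
  P[4] = 42 + -24 = 18
  P[5] = 49 + -24 = 25
  P[6] = 64 + -24 = 40
  P[7] = 70 + -24 = 46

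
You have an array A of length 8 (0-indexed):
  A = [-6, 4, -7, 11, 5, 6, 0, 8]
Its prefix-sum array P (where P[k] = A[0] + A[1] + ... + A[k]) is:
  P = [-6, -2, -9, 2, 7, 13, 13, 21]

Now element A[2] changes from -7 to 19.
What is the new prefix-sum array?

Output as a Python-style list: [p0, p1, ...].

Answer: [-6, -2, 17, 28, 33, 39, 39, 47]

Derivation:
Change: A[2] -7 -> 19, delta = 26
P[k] for k < 2: unchanged (A[2] not included)
P[k] for k >= 2: shift by delta = 26
  P[0] = -6 + 0 = -6
  P[1] = -2 + 0 = -2
  P[2] = -9 + 26 = 17
  P[3] = 2 + 26 = 28
  P[4] = 7 + 26 = 33
  P[5] = 13 + 26 = 39
  P[6] = 13 + 26 = 39
  P[7] = 21 + 26 = 47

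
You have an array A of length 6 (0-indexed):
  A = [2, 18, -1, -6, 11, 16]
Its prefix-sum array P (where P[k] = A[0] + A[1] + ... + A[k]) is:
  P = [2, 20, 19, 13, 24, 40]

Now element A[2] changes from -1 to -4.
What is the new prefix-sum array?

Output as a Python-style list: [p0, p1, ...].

Change: A[2] -1 -> -4, delta = -3
P[k] for k < 2: unchanged (A[2] not included)
P[k] for k >= 2: shift by delta = -3
  P[0] = 2 + 0 = 2
  P[1] = 20 + 0 = 20
  P[2] = 19 + -3 = 16
  P[3] = 13 + -3 = 10
  P[4] = 24 + -3 = 21
  P[5] = 40 + -3 = 37

Answer: [2, 20, 16, 10, 21, 37]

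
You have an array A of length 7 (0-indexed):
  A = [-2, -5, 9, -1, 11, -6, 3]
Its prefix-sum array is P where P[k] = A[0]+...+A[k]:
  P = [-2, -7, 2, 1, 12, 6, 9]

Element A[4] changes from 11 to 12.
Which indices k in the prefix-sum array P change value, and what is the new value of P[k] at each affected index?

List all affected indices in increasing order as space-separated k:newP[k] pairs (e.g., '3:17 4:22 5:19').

Answer: 4:13 5:7 6:10

Derivation:
P[k] = A[0] + ... + A[k]
P[k] includes A[4] iff k >= 4
Affected indices: 4, 5, ..., 6; delta = 1
  P[4]: 12 + 1 = 13
  P[5]: 6 + 1 = 7
  P[6]: 9 + 1 = 10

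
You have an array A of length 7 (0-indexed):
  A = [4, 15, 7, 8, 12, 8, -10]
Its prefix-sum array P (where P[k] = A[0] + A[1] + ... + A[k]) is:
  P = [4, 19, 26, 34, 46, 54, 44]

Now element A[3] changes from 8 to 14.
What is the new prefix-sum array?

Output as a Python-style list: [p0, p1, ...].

Change: A[3] 8 -> 14, delta = 6
P[k] for k < 3: unchanged (A[3] not included)
P[k] for k >= 3: shift by delta = 6
  P[0] = 4 + 0 = 4
  P[1] = 19 + 0 = 19
  P[2] = 26 + 0 = 26
  P[3] = 34 + 6 = 40
  P[4] = 46 + 6 = 52
  P[5] = 54 + 6 = 60
  P[6] = 44 + 6 = 50

Answer: [4, 19, 26, 40, 52, 60, 50]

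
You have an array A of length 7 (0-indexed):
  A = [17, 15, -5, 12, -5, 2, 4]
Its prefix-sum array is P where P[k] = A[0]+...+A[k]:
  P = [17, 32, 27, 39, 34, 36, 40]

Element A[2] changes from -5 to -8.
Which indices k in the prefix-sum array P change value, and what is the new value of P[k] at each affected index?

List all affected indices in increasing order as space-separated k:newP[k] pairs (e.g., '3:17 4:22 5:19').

P[k] = A[0] + ... + A[k]
P[k] includes A[2] iff k >= 2
Affected indices: 2, 3, ..., 6; delta = -3
  P[2]: 27 + -3 = 24
  P[3]: 39 + -3 = 36
  P[4]: 34 + -3 = 31
  P[5]: 36 + -3 = 33
  P[6]: 40 + -3 = 37

Answer: 2:24 3:36 4:31 5:33 6:37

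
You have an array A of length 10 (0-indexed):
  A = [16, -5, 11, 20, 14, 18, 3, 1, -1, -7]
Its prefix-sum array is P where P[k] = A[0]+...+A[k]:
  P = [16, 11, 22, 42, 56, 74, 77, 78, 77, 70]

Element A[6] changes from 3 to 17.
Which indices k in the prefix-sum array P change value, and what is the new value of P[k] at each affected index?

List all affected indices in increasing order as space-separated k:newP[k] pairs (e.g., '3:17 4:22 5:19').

Answer: 6:91 7:92 8:91 9:84

Derivation:
P[k] = A[0] + ... + A[k]
P[k] includes A[6] iff k >= 6
Affected indices: 6, 7, ..., 9; delta = 14
  P[6]: 77 + 14 = 91
  P[7]: 78 + 14 = 92
  P[8]: 77 + 14 = 91
  P[9]: 70 + 14 = 84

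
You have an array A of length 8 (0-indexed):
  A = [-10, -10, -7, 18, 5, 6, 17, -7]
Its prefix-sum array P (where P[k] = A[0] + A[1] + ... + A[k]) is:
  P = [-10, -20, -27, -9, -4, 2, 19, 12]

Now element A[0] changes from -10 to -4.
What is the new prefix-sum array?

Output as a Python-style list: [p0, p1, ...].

Answer: [-4, -14, -21, -3, 2, 8, 25, 18]

Derivation:
Change: A[0] -10 -> -4, delta = 6
P[k] for k < 0: unchanged (A[0] not included)
P[k] for k >= 0: shift by delta = 6
  P[0] = -10 + 6 = -4
  P[1] = -20 + 6 = -14
  P[2] = -27 + 6 = -21
  P[3] = -9 + 6 = -3
  P[4] = -4 + 6 = 2
  P[5] = 2 + 6 = 8
  P[6] = 19 + 6 = 25
  P[7] = 12 + 6 = 18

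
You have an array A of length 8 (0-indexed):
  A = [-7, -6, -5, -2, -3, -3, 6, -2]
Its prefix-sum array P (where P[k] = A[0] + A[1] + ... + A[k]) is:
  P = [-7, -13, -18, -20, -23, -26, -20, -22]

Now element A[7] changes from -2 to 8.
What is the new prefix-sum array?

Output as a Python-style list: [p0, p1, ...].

Change: A[7] -2 -> 8, delta = 10
P[k] for k < 7: unchanged (A[7] not included)
P[k] for k >= 7: shift by delta = 10
  P[0] = -7 + 0 = -7
  P[1] = -13 + 0 = -13
  P[2] = -18 + 0 = -18
  P[3] = -20 + 0 = -20
  P[4] = -23 + 0 = -23
  P[5] = -26 + 0 = -26
  P[6] = -20 + 0 = -20
  P[7] = -22 + 10 = -12

Answer: [-7, -13, -18, -20, -23, -26, -20, -12]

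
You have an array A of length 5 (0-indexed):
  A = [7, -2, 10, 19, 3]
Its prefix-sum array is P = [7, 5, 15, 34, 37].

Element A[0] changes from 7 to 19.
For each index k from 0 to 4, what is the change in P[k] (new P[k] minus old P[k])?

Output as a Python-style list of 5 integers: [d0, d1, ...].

Element change: A[0] 7 -> 19, delta = 12
For k < 0: P[k] unchanged, delta_P[k] = 0
For k >= 0: P[k] shifts by exactly 12
Delta array: [12, 12, 12, 12, 12]

Answer: [12, 12, 12, 12, 12]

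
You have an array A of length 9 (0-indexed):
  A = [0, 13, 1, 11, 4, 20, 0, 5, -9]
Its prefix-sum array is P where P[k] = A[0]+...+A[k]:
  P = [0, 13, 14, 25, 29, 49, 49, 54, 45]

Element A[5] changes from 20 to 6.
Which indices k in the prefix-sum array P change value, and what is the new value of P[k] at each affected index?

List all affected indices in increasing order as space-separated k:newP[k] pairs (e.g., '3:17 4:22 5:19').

P[k] = A[0] + ... + A[k]
P[k] includes A[5] iff k >= 5
Affected indices: 5, 6, ..., 8; delta = -14
  P[5]: 49 + -14 = 35
  P[6]: 49 + -14 = 35
  P[7]: 54 + -14 = 40
  P[8]: 45 + -14 = 31

Answer: 5:35 6:35 7:40 8:31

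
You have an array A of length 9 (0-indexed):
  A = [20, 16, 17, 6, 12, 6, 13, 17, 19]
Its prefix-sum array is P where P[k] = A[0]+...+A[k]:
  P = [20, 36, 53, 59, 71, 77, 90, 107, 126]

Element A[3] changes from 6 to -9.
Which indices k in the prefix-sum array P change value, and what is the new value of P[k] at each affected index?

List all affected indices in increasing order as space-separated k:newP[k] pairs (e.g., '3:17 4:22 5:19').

Answer: 3:44 4:56 5:62 6:75 7:92 8:111

Derivation:
P[k] = A[0] + ... + A[k]
P[k] includes A[3] iff k >= 3
Affected indices: 3, 4, ..., 8; delta = -15
  P[3]: 59 + -15 = 44
  P[4]: 71 + -15 = 56
  P[5]: 77 + -15 = 62
  P[6]: 90 + -15 = 75
  P[7]: 107 + -15 = 92
  P[8]: 126 + -15 = 111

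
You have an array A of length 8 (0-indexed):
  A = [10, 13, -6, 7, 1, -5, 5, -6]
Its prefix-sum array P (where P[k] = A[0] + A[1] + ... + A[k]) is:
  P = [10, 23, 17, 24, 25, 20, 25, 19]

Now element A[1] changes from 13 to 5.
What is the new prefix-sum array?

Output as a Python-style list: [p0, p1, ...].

Answer: [10, 15, 9, 16, 17, 12, 17, 11]

Derivation:
Change: A[1] 13 -> 5, delta = -8
P[k] for k < 1: unchanged (A[1] not included)
P[k] for k >= 1: shift by delta = -8
  P[0] = 10 + 0 = 10
  P[1] = 23 + -8 = 15
  P[2] = 17 + -8 = 9
  P[3] = 24 + -8 = 16
  P[4] = 25 + -8 = 17
  P[5] = 20 + -8 = 12
  P[6] = 25 + -8 = 17
  P[7] = 19 + -8 = 11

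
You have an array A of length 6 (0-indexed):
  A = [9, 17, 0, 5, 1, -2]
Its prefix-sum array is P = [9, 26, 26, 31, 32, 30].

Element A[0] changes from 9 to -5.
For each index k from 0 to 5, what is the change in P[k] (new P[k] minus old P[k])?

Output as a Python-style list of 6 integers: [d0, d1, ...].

Answer: [-14, -14, -14, -14, -14, -14]

Derivation:
Element change: A[0] 9 -> -5, delta = -14
For k < 0: P[k] unchanged, delta_P[k] = 0
For k >= 0: P[k] shifts by exactly -14
Delta array: [-14, -14, -14, -14, -14, -14]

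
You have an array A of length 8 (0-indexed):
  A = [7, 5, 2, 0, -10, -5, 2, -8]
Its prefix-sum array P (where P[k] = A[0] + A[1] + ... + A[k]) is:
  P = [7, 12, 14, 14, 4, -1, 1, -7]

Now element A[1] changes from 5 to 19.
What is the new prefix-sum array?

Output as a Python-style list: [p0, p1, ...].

Answer: [7, 26, 28, 28, 18, 13, 15, 7]

Derivation:
Change: A[1] 5 -> 19, delta = 14
P[k] for k < 1: unchanged (A[1] not included)
P[k] for k >= 1: shift by delta = 14
  P[0] = 7 + 0 = 7
  P[1] = 12 + 14 = 26
  P[2] = 14 + 14 = 28
  P[3] = 14 + 14 = 28
  P[4] = 4 + 14 = 18
  P[5] = -1 + 14 = 13
  P[6] = 1 + 14 = 15
  P[7] = -7 + 14 = 7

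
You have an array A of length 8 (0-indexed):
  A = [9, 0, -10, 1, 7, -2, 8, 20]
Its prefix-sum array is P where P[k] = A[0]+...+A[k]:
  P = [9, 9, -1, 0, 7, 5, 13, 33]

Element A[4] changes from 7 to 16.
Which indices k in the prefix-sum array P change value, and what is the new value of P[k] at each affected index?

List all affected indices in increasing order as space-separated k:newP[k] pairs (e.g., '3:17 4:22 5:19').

Answer: 4:16 5:14 6:22 7:42

Derivation:
P[k] = A[0] + ... + A[k]
P[k] includes A[4] iff k >= 4
Affected indices: 4, 5, ..., 7; delta = 9
  P[4]: 7 + 9 = 16
  P[5]: 5 + 9 = 14
  P[6]: 13 + 9 = 22
  P[7]: 33 + 9 = 42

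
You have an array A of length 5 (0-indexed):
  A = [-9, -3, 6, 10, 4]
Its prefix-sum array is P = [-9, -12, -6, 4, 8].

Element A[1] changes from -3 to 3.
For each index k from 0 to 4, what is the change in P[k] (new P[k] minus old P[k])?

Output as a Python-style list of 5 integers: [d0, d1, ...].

Answer: [0, 6, 6, 6, 6]

Derivation:
Element change: A[1] -3 -> 3, delta = 6
For k < 1: P[k] unchanged, delta_P[k] = 0
For k >= 1: P[k] shifts by exactly 6
Delta array: [0, 6, 6, 6, 6]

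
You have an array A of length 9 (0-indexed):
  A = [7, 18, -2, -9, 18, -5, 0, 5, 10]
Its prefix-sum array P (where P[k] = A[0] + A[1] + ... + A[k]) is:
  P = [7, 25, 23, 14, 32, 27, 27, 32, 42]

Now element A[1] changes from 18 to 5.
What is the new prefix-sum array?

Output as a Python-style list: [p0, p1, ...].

Answer: [7, 12, 10, 1, 19, 14, 14, 19, 29]

Derivation:
Change: A[1] 18 -> 5, delta = -13
P[k] for k < 1: unchanged (A[1] not included)
P[k] for k >= 1: shift by delta = -13
  P[0] = 7 + 0 = 7
  P[1] = 25 + -13 = 12
  P[2] = 23 + -13 = 10
  P[3] = 14 + -13 = 1
  P[4] = 32 + -13 = 19
  P[5] = 27 + -13 = 14
  P[6] = 27 + -13 = 14
  P[7] = 32 + -13 = 19
  P[8] = 42 + -13 = 29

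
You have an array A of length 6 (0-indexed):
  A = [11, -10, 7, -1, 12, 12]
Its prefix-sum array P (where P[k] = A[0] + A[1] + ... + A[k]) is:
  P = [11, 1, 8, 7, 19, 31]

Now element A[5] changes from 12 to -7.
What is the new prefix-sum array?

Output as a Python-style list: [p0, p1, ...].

Change: A[5] 12 -> -7, delta = -19
P[k] for k < 5: unchanged (A[5] not included)
P[k] for k >= 5: shift by delta = -19
  P[0] = 11 + 0 = 11
  P[1] = 1 + 0 = 1
  P[2] = 8 + 0 = 8
  P[3] = 7 + 0 = 7
  P[4] = 19 + 0 = 19
  P[5] = 31 + -19 = 12

Answer: [11, 1, 8, 7, 19, 12]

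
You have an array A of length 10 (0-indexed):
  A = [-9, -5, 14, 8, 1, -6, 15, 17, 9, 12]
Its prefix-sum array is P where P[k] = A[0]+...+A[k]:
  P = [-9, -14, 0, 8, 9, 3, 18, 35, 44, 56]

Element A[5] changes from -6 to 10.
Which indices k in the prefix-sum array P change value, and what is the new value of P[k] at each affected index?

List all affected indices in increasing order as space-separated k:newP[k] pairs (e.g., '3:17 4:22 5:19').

P[k] = A[0] + ... + A[k]
P[k] includes A[5] iff k >= 5
Affected indices: 5, 6, ..., 9; delta = 16
  P[5]: 3 + 16 = 19
  P[6]: 18 + 16 = 34
  P[7]: 35 + 16 = 51
  P[8]: 44 + 16 = 60
  P[9]: 56 + 16 = 72

Answer: 5:19 6:34 7:51 8:60 9:72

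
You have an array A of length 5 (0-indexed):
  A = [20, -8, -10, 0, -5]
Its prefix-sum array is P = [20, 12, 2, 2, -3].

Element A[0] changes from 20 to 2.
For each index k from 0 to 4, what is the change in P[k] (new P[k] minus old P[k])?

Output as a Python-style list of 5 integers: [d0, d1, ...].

Element change: A[0] 20 -> 2, delta = -18
For k < 0: P[k] unchanged, delta_P[k] = 0
For k >= 0: P[k] shifts by exactly -18
Delta array: [-18, -18, -18, -18, -18]

Answer: [-18, -18, -18, -18, -18]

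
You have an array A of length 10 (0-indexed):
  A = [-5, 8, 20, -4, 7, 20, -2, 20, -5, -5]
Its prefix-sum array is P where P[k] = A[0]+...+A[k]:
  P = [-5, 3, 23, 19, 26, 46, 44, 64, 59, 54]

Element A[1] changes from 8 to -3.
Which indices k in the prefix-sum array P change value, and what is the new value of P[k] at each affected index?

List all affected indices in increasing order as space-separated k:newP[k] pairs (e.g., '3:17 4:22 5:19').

Answer: 1:-8 2:12 3:8 4:15 5:35 6:33 7:53 8:48 9:43

Derivation:
P[k] = A[0] + ... + A[k]
P[k] includes A[1] iff k >= 1
Affected indices: 1, 2, ..., 9; delta = -11
  P[1]: 3 + -11 = -8
  P[2]: 23 + -11 = 12
  P[3]: 19 + -11 = 8
  P[4]: 26 + -11 = 15
  P[5]: 46 + -11 = 35
  P[6]: 44 + -11 = 33
  P[7]: 64 + -11 = 53
  P[8]: 59 + -11 = 48
  P[9]: 54 + -11 = 43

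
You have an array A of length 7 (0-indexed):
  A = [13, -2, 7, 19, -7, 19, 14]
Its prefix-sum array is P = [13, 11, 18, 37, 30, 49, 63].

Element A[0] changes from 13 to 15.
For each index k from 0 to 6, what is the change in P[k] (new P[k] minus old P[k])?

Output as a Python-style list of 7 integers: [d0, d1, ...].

Answer: [2, 2, 2, 2, 2, 2, 2]

Derivation:
Element change: A[0] 13 -> 15, delta = 2
For k < 0: P[k] unchanged, delta_P[k] = 0
For k >= 0: P[k] shifts by exactly 2
Delta array: [2, 2, 2, 2, 2, 2, 2]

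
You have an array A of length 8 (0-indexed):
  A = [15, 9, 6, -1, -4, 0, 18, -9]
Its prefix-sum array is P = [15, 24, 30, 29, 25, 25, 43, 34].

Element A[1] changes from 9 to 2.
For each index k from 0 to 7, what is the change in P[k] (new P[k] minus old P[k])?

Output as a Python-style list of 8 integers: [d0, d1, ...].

Answer: [0, -7, -7, -7, -7, -7, -7, -7]

Derivation:
Element change: A[1] 9 -> 2, delta = -7
For k < 1: P[k] unchanged, delta_P[k] = 0
For k >= 1: P[k] shifts by exactly -7
Delta array: [0, -7, -7, -7, -7, -7, -7, -7]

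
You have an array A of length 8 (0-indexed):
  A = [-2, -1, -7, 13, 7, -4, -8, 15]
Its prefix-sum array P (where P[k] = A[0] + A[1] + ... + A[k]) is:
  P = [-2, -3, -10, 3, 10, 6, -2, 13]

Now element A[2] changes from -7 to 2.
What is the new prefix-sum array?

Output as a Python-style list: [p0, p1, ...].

Answer: [-2, -3, -1, 12, 19, 15, 7, 22]

Derivation:
Change: A[2] -7 -> 2, delta = 9
P[k] for k < 2: unchanged (A[2] not included)
P[k] for k >= 2: shift by delta = 9
  P[0] = -2 + 0 = -2
  P[1] = -3 + 0 = -3
  P[2] = -10 + 9 = -1
  P[3] = 3 + 9 = 12
  P[4] = 10 + 9 = 19
  P[5] = 6 + 9 = 15
  P[6] = -2 + 9 = 7
  P[7] = 13 + 9 = 22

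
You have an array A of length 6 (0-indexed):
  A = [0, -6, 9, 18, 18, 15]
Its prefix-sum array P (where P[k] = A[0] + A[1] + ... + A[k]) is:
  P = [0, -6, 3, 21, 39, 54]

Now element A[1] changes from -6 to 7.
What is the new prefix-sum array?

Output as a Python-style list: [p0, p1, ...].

Change: A[1] -6 -> 7, delta = 13
P[k] for k < 1: unchanged (A[1] not included)
P[k] for k >= 1: shift by delta = 13
  P[0] = 0 + 0 = 0
  P[1] = -6 + 13 = 7
  P[2] = 3 + 13 = 16
  P[3] = 21 + 13 = 34
  P[4] = 39 + 13 = 52
  P[5] = 54 + 13 = 67

Answer: [0, 7, 16, 34, 52, 67]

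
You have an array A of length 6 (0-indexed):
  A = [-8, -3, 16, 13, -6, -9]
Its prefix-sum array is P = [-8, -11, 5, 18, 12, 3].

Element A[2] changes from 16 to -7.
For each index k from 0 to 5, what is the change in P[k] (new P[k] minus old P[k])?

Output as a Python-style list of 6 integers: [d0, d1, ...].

Element change: A[2] 16 -> -7, delta = -23
For k < 2: P[k] unchanged, delta_P[k] = 0
For k >= 2: P[k] shifts by exactly -23
Delta array: [0, 0, -23, -23, -23, -23]

Answer: [0, 0, -23, -23, -23, -23]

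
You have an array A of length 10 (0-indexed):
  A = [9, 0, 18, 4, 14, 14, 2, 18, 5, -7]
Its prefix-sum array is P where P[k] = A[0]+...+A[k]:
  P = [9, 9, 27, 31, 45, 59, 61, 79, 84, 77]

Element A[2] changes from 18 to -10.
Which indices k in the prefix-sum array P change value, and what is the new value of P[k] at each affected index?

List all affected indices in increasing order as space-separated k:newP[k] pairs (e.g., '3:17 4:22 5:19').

Answer: 2:-1 3:3 4:17 5:31 6:33 7:51 8:56 9:49

Derivation:
P[k] = A[0] + ... + A[k]
P[k] includes A[2] iff k >= 2
Affected indices: 2, 3, ..., 9; delta = -28
  P[2]: 27 + -28 = -1
  P[3]: 31 + -28 = 3
  P[4]: 45 + -28 = 17
  P[5]: 59 + -28 = 31
  P[6]: 61 + -28 = 33
  P[7]: 79 + -28 = 51
  P[8]: 84 + -28 = 56
  P[9]: 77 + -28 = 49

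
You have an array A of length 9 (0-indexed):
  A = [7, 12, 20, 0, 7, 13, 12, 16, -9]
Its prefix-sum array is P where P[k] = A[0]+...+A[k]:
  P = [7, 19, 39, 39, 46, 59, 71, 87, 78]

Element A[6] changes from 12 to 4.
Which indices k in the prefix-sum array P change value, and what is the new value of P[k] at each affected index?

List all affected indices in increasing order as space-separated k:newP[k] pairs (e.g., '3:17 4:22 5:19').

Answer: 6:63 7:79 8:70

Derivation:
P[k] = A[0] + ... + A[k]
P[k] includes A[6] iff k >= 6
Affected indices: 6, 7, ..., 8; delta = -8
  P[6]: 71 + -8 = 63
  P[7]: 87 + -8 = 79
  P[8]: 78 + -8 = 70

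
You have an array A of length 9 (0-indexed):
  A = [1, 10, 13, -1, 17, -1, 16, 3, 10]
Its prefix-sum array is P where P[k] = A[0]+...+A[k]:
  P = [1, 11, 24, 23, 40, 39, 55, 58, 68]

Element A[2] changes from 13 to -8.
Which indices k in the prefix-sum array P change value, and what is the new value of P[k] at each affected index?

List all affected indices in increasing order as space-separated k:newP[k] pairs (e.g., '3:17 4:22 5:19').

Answer: 2:3 3:2 4:19 5:18 6:34 7:37 8:47

Derivation:
P[k] = A[0] + ... + A[k]
P[k] includes A[2] iff k >= 2
Affected indices: 2, 3, ..., 8; delta = -21
  P[2]: 24 + -21 = 3
  P[3]: 23 + -21 = 2
  P[4]: 40 + -21 = 19
  P[5]: 39 + -21 = 18
  P[6]: 55 + -21 = 34
  P[7]: 58 + -21 = 37
  P[8]: 68 + -21 = 47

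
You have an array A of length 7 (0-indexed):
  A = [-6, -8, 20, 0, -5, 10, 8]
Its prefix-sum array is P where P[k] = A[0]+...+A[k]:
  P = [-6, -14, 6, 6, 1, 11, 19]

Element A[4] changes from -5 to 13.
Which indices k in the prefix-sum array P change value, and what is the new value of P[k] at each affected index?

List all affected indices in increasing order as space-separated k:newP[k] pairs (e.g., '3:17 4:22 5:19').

Answer: 4:19 5:29 6:37

Derivation:
P[k] = A[0] + ... + A[k]
P[k] includes A[4] iff k >= 4
Affected indices: 4, 5, ..., 6; delta = 18
  P[4]: 1 + 18 = 19
  P[5]: 11 + 18 = 29
  P[6]: 19 + 18 = 37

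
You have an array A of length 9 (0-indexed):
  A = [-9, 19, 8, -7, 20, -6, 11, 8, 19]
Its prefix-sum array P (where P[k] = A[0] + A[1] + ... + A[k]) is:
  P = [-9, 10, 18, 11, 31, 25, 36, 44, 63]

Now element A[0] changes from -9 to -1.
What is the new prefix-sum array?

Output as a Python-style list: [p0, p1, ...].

Answer: [-1, 18, 26, 19, 39, 33, 44, 52, 71]

Derivation:
Change: A[0] -9 -> -1, delta = 8
P[k] for k < 0: unchanged (A[0] not included)
P[k] for k >= 0: shift by delta = 8
  P[0] = -9 + 8 = -1
  P[1] = 10 + 8 = 18
  P[2] = 18 + 8 = 26
  P[3] = 11 + 8 = 19
  P[4] = 31 + 8 = 39
  P[5] = 25 + 8 = 33
  P[6] = 36 + 8 = 44
  P[7] = 44 + 8 = 52
  P[8] = 63 + 8 = 71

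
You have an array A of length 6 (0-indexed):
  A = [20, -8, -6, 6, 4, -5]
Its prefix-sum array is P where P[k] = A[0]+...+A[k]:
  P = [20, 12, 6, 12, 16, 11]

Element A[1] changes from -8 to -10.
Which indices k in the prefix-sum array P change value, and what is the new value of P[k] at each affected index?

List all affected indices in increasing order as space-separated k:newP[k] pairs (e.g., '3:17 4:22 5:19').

Answer: 1:10 2:4 3:10 4:14 5:9

Derivation:
P[k] = A[0] + ... + A[k]
P[k] includes A[1] iff k >= 1
Affected indices: 1, 2, ..., 5; delta = -2
  P[1]: 12 + -2 = 10
  P[2]: 6 + -2 = 4
  P[3]: 12 + -2 = 10
  P[4]: 16 + -2 = 14
  P[5]: 11 + -2 = 9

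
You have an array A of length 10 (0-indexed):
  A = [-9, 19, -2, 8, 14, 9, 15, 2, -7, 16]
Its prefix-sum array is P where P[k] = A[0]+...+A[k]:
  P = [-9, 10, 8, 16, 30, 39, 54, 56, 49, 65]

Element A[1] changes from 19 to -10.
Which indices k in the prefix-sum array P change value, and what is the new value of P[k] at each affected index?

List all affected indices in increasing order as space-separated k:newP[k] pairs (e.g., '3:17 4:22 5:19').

P[k] = A[0] + ... + A[k]
P[k] includes A[1] iff k >= 1
Affected indices: 1, 2, ..., 9; delta = -29
  P[1]: 10 + -29 = -19
  P[2]: 8 + -29 = -21
  P[3]: 16 + -29 = -13
  P[4]: 30 + -29 = 1
  P[5]: 39 + -29 = 10
  P[6]: 54 + -29 = 25
  P[7]: 56 + -29 = 27
  P[8]: 49 + -29 = 20
  P[9]: 65 + -29 = 36

Answer: 1:-19 2:-21 3:-13 4:1 5:10 6:25 7:27 8:20 9:36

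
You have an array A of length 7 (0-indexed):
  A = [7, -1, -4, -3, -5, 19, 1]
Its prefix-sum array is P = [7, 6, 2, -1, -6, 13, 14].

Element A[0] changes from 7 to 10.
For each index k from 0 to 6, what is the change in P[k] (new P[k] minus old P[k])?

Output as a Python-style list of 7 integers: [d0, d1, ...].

Element change: A[0] 7 -> 10, delta = 3
For k < 0: P[k] unchanged, delta_P[k] = 0
For k >= 0: P[k] shifts by exactly 3
Delta array: [3, 3, 3, 3, 3, 3, 3]

Answer: [3, 3, 3, 3, 3, 3, 3]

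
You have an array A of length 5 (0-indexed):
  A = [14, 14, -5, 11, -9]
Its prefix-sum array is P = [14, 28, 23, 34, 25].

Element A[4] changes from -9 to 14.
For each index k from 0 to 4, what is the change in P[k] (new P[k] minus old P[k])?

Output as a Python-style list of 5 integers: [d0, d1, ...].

Answer: [0, 0, 0, 0, 23]

Derivation:
Element change: A[4] -9 -> 14, delta = 23
For k < 4: P[k] unchanged, delta_P[k] = 0
For k >= 4: P[k] shifts by exactly 23
Delta array: [0, 0, 0, 0, 23]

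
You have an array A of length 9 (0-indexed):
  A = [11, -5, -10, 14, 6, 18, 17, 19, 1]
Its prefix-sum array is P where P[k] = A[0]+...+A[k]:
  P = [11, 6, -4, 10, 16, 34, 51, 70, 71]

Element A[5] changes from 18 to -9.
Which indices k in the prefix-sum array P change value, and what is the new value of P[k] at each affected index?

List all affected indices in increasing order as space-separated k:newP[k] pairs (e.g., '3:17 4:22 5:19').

P[k] = A[0] + ... + A[k]
P[k] includes A[5] iff k >= 5
Affected indices: 5, 6, ..., 8; delta = -27
  P[5]: 34 + -27 = 7
  P[6]: 51 + -27 = 24
  P[7]: 70 + -27 = 43
  P[8]: 71 + -27 = 44

Answer: 5:7 6:24 7:43 8:44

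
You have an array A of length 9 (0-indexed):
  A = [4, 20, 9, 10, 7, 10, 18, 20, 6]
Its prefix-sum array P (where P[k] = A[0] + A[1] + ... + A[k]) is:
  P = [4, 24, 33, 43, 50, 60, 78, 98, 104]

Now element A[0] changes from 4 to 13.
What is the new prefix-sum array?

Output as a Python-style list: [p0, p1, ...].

Answer: [13, 33, 42, 52, 59, 69, 87, 107, 113]

Derivation:
Change: A[0] 4 -> 13, delta = 9
P[k] for k < 0: unchanged (A[0] not included)
P[k] for k >= 0: shift by delta = 9
  P[0] = 4 + 9 = 13
  P[1] = 24 + 9 = 33
  P[2] = 33 + 9 = 42
  P[3] = 43 + 9 = 52
  P[4] = 50 + 9 = 59
  P[5] = 60 + 9 = 69
  P[6] = 78 + 9 = 87
  P[7] = 98 + 9 = 107
  P[8] = 104 + 9 = 113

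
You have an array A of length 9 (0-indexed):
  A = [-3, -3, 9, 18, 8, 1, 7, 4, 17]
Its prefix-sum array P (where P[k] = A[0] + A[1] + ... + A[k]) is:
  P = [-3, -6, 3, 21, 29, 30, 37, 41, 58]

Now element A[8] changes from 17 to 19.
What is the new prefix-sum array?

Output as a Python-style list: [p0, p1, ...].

Change: A[8] 17 -> 19, delta = 2
P[k] for k < 8: unchanged (A[8] not included)
P[k] for k >= 8: shift by delta = 2
  P[0] = -3 + 0 = -3
  P[1] = -6 + 0 = -6
  P[2] = 3 + 0 = 3
  P[3] = 21 + 0 = 21
  P[4] = 29 + 0 = 29
  P[5] = 30 + 0 = 30
  P[6] = 37 + 0 = 37
  P[7] = 41 + 0 = 41
  P[8] = 58 + 2 = 60

Answer: [-3, -6, 3, 21, 29, 30, 37, 41, 60]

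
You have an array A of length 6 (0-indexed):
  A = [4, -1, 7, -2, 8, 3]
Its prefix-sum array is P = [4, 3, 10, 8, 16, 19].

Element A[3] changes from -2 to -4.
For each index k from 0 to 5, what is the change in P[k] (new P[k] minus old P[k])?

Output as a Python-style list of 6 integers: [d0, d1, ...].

Answer: [0, 0, 0, -2, -2, -2]

Derivation:
Element change: A[3] -2 -> -4, delta = -2
For k < 3: P[k] unchanged, delta_P[k] = 0
For k >= 3: P[k] shifts by exactly -2
Delta array: [0, 0, 0, -2, -2, -2]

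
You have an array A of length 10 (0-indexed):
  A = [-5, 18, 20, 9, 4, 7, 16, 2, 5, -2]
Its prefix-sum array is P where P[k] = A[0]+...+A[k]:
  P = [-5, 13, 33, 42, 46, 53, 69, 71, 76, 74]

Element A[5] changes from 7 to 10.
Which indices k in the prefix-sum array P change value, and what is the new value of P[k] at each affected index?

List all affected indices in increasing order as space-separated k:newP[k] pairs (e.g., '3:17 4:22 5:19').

P[k] = A[0] + ... + A[k]
P[k] includes A[5] iff k >= 5
Affected indices: 5, 6, ..., 9; delta = 3
  P[5]: 53 + 3 = 56
  P[6]: 69 + 3 = 72
  P[7]: 71 + 3 = 74
  P[8]: 76 + 3 = 79
  P[9]: 74 + 3 = 77

Answer: 5:56 6:72 7:74 8:79 9:77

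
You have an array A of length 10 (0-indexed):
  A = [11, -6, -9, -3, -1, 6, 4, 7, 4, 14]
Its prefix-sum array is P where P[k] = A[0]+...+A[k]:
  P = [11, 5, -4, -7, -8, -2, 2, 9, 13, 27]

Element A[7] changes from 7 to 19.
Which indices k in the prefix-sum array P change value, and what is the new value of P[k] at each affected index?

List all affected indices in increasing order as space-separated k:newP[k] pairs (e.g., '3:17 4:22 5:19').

Answer: 7:21 8:25 9:39

Derivation:
P[k] = A[0] + ... + A[k]
P[k] includes A[7] iff k >= 7
Affected indices: 7, 8, ..., 9; delta = 12
  P[7]: 9 + 12 = 21
  P[8]: 13 + 12 = 25
  P[9]: 27 + 12 = 39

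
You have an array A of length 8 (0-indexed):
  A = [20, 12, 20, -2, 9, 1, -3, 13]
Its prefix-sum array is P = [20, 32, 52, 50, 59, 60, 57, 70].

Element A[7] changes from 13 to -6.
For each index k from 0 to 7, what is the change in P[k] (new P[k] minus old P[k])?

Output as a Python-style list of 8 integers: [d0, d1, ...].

Answer: [0, 0, 0, 0, 0, 0, 0, -19]

Derivation:
Element change: A[7] 13 -> -6, delta = -19
For k < 7: P[k] unchanged, delta_P[k] = 0
For k >= 7: P[k] shifts by exactly -19
Delta array: [0, 0, 0, 0, 0, 0, 0, -19]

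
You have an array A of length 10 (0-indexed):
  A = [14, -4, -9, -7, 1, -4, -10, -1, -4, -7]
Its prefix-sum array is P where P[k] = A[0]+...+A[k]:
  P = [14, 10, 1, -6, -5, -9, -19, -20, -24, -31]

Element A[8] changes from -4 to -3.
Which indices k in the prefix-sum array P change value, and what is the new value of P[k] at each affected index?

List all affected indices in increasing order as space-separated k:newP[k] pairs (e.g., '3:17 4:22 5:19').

Answer: 8:-23 9:-30

Derivation:
P[k] = A[0] + ... + A[k]
P[k] includes A[8] iff k >= 8
Affected indices: 8, 9, ..., 9; delta = 1
  P[8]: -24 + 1 = -23
  P[9]: -31 + 1 = -30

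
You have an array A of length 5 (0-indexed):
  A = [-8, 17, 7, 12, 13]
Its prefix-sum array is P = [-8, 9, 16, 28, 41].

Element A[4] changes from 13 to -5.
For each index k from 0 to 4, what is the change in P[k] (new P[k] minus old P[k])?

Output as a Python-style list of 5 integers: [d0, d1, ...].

Answer: [0, 0, 0, 0, -18]

Derivation:
Element change: A[4] 13 -> -5, delta = -18
For k < 4: P[k] unchanged, delta_P[k] = 0
For k >= 4: P[k] shifts by exactly -18
Delta array: [0, 0, 0, 0, -18]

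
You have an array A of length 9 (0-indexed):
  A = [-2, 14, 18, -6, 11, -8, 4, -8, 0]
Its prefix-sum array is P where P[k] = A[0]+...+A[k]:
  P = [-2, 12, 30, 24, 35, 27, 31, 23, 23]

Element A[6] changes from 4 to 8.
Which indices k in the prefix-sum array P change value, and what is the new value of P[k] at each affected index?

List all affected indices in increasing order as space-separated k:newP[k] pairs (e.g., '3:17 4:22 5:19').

P[k] = A[0] + ... + A[k]
P[k] includes A[6] iff k >= 6
Affected indices: 6, 7, ..., 8; delta = 4
  P[6]: 31 + 4 = 35
  P[7]: 23 + 4 = 27
  P[8]: 23 + 4 = 27

Answer: 6:35 7:27 8:27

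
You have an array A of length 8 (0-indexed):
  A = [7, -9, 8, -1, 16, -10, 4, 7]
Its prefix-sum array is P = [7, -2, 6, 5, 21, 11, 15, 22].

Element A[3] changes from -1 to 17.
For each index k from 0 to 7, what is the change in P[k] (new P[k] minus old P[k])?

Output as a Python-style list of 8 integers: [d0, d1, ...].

Answer: [0, 0, 0, 18, 18, 18, 18, 18]

Derivation:
Element change: A[3] -1 -> 17, delta = 18
For k < 3: P[k] unchanged, delta_P[k] = 0
For k >= 3: P[k] shifts by exactly 18
Delta array: [0, 0, 0, 18, 18, 18, 18, 18]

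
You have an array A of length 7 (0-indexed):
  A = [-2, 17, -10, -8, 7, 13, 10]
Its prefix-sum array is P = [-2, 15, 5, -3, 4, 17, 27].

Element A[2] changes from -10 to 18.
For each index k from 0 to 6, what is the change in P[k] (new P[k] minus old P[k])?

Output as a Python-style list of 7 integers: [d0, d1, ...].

Element change: A[2] -10 -> 18, delta = 28
For k < 2: P[k] unchanged, delta_P[k] = 0
For k >= 2: P[k] shifts by exactly 28
Delta array: [0, 0, 28, 28, 28, 28, 28]

Answer: [0, 0, 28, 28, 28, 28, 28]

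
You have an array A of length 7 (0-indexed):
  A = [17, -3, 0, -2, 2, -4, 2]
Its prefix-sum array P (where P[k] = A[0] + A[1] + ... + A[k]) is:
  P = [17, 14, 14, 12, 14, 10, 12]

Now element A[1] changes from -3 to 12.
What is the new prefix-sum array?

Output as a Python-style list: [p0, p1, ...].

Change: A[1] -3 -> 12, delta = 15
P[k] for k < 1: unchanged (A[1] not included)
P[k] for k >= 1: shift by delta = 15
  P[0] = 17 + 0 = 17
  P[1] = 14 + 15 = 29
  P[2] = 14 + 15 = 29
  P[3] = 12 + 15 = 27
  P[4] = 14 + 15 = 29
  P[5] = 10 + 15 = 25
  P[6] = 12 + 15 = 27

Answer: [17, 29, 29, 27, 29, 25, 27]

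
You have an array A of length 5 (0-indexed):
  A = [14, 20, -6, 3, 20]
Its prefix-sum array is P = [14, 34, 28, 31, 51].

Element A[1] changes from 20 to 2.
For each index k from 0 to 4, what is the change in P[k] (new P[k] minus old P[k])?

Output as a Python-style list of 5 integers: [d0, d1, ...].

Element change: A[1] 20 -> 2, delta = -18
For k < 1: P[k] unchanged, delta_P[k] = 0
For k >= 1: P[k] shifts by exactly -18
Delta array: [0, -18, -18, -18, -18]

Answer: [0, -18, -18, -18, -18]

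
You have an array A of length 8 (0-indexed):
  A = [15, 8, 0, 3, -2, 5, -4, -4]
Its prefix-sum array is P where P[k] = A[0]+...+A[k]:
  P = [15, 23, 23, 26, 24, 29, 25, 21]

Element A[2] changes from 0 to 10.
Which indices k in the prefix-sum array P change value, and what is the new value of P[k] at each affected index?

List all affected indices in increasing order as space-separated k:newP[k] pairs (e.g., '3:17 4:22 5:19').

P[k] = A[0] + ... + A[k]
P[k] includes A[2] iff k >= 2
Affected indices: 2, 3, ..., 7; delta = 10
  P[2]: 23 + 10 = 33
  P[3]: 26 + 10 = 36
  P[4]: 24 + 10 = 34
  P[5]: 29 + 10 = 39
  P[6]: 25 + 10 = 35
  P[7]: 21 + 10 = 31

Answer: 2:33 3:36 4:34 5:39 6:35 7:31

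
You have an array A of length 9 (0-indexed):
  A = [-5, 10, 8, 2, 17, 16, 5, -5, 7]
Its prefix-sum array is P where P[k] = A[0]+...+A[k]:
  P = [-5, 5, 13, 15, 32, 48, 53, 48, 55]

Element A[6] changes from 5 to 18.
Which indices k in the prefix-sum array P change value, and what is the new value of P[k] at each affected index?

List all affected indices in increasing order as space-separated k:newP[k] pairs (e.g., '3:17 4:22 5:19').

P[k] = A[0] + ... + A[k]
P[k] includes A[6] iff k >= 6
Affected indices: 6, 7, ..., 8; delta = 13
  P[6]: 53 + 13 = 66
  P[7]: 48 + 13 = 61
  P[8]: 55 + 13 = 68

Answer: 6:66 7:61 8:68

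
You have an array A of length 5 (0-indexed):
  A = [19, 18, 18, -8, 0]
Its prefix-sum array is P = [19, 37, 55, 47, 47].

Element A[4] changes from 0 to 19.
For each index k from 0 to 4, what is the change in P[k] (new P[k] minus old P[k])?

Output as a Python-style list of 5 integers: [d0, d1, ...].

Element change: A[4] 0 -> 19, delta = 19
For k < 4: P[k] unchanged, delta_P[k] = 0
For k >= 4: P[k] shifts by exactly 19
Delta array: [0, 0, 0, 0, 19]

Answer: [0, 0, 0, 0, 19]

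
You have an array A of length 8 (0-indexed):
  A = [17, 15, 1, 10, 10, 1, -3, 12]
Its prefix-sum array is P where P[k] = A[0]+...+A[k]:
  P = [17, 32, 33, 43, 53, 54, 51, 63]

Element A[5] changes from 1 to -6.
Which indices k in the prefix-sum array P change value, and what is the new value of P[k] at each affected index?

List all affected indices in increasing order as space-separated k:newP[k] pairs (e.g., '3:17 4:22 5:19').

P[k] = A[0] + ... + A[k]
P[k] includes A[5] iff k >= 5
Affected indices: 5, 6, ..., 7; delta = -7
  P[5]: 54 + -7 = 47
  P[6]: 51 + -7 = 44
  P[7]: 63 + -7 = 56

Answer: 5:47 6:44 7:56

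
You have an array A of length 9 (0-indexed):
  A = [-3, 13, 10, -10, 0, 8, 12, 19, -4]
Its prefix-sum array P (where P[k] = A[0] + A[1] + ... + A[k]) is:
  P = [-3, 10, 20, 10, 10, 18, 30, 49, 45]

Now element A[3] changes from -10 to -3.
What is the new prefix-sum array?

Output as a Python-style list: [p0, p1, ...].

Answer: [-3, 10, 20, 17, 17, 25, 37, 56, 52]

Derivation:
Change: A[3] -10 -> -3, delta = 7
P[k] for k < 3: unchanged (A[3] not included)
P[k] for k >= 3: shift by delta = 7
  P[0] = -3 + 0 = -3
  P[1] = 10 + 0 = 10
  P[2] = 20 + 0 = 20
  P[3] = 10 + 7 = 17
  P[4] = 10 + 7 = 17
  P[5] = 18 + 7 = 25
  P[6] = 30 + 7 = 37
  P[7] = 49 + 7 = 56
  P[8] = 45 + 7 = 52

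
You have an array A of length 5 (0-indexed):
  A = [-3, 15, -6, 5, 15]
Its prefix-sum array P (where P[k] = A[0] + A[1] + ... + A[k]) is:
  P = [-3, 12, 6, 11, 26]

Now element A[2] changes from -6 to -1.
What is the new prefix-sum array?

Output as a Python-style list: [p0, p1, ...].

Change: A[2] -6 -> -1, delta = 5
P[k] for k < 2: unchanged (A[2] not included)
P[k] for k >= 2: shift by delta = 5
  P[0] = -3 + 0 = -3
  P[1] = 12 + 0 = 12
  P[2] = 6 + 5 = 11
  P[3] = 11 + 5 = 16
  P[4] = 26 + 5 = 31

Answer: [-3, 12, 11, 16, 31]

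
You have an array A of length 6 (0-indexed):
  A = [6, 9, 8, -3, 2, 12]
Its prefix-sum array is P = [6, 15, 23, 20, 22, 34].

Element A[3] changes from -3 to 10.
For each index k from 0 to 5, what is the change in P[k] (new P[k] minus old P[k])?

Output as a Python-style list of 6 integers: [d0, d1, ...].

Element change: A[3] -3 -> 10, delta = 13
For k < 3: P[k] unchanged, delta_P[k] = 0
For k >= 3: P[k] shifts by exactly 13
Delta array: [0, 0, 0, 13, 13, 13]

Answer: [0, 0, 0, 13, 13, 13]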